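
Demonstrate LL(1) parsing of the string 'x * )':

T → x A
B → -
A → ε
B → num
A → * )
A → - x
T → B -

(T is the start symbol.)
LL(1) parsing maintains a stack (initially the start symbol over $) and the input. At each step: if the stack top is a terminal, match it against the current input token; if it is a non-terminal N, replace it with the RHS of M[N, lookahead] (the unique production whose predict set contains the lookahead).

Stack is shown with the top on the left.

Stack  Input    Action
----------------------
T $    x * ) $  output T → x A
x A $  x * ) $  match 'x'
A $    * ) $    output A → * )
* ) $  * ) $    match '*'
) $    ) $      match ')'
$      $        accept

The string is accepted.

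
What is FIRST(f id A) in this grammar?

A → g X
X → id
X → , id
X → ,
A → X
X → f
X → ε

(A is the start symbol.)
To compute FIRST(f id A), process the symbols left to right:
Symbol f is a terminal. Add 'f' and stop.
FIRST(f id A) = { 'f' }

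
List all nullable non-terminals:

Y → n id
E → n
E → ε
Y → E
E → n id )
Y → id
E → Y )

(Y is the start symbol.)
A non-terminal is nullable if it can derive ε (the empty string): either it has an ε-production, or it has a production whose right-hand side consists entirely of nullable non-terminals.

ε-productions: E → ε
So E is immediately nullable.
Y → E: every symbol on the right is nullable, so Y is nullable too.
Every non-terminal is now nullable.
Nullable = { 'E', 'Y' }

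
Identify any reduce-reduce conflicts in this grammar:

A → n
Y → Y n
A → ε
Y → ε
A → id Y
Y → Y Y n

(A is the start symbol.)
Augment with A' → A and build the canonical LR(0) collection (I0 = CLOSURE({[A' → . A]}), then GOTO on every symbol after a dot until no new states appear). It has 8 states:
  I0: { [A → . id Y], [A → . n], [A → .], [A' → . A] }  — shift, reduce
  I1: { [A' → A .] }  — accept
  I2: { [A → id . Y], [Y → . Y Y n], [Y → . Y n], [Y → .] }  — reduce
  I3: { [A → n .] }  — reduce
  I4: { [A → id Y .], [Y → . Y Y n], [Y → . Y n], [Y → .], [Y → Y . Y n], [Y → Y . n] }  — shift, 2 reduces
  I5: { [Y → . Y Y n], [Y → . Y n], [Y → .], [Y → Y . Y n], [Y → Y . n], [Y → Y Y . n] }  — shift, reduce
  I6: { [Y → Y n .] }  — reduce
  I7: { [Y → Y Y n .], [Y → Y n .] }  — 2 reduces

I4 contains complete items [A → id Y .], [Y → .] — reduce-reduce conflict.
I7 contains complete items [Y → Y Y n .], [Y → Y n .] — reduce-reduce conflict.

Answer: Yes — I4: [A → id Y .] vs [Y → .]; I7: [Y → Y Y n .] vs [Y → Y n .]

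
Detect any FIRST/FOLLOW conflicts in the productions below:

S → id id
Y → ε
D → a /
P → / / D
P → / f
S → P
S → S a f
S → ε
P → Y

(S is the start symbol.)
Yes. S → S a f with FOLLOW(S) on { 'a' }

A FIRST/FOLLOW conflict occurs when a non-terminal N has a nullable alternative N → β (β ⇒* ε) and another alternative N → α with FIRST(α) ∩ FOLLOW(N) ≠ ∅: on such a lookahead the parser cannot decide between expanding α and letting N vanish via β.

Nullable non-terminals: P, S, Y.
FIRST sets used below: FIRST(Y) = { ε }, FIRST(P) = { '/', ε }, FIRST(S) = { '/', 'a', 'id', ε }

P: nullable alternative(s) P → Y; FOLLOW(P) = { $, 'a' }
  P → / / D: FIRST \ {ε} = { '/' } — disjoint from FOLLOW(P)
  P → / f: FIRST \ {ε} = { '/' } — disjoint from FOLLOW(P)
  P → Y: FIRST \ {ε} = { } — this is the only nullable alternative, skip

S: nullable alternative(s) S → P, S → ε; FOLLOW(S) = { $, 'a' }
  S → id id: FIRST \ {ε} = { 'id' } — disjoint from FOLLOW(S)
  S → P: FIRST \ {ε} = { '/' } — disjoint from FOLLOW(S)
  S → S a f: FIRST \ {ε} = { '/', 'a', 'id' } — overlaps FOLLOW(S) on { 'a' }: CONFLICT
  S → ε: FIRST \ {ε} = { } — disjoint from FOLLOW(S)
Y has a nullable alternative but only one production, so nothing to check.

D has no nullable alternative, so no FIRST/FOLLOW check is needed there.

So the grammar has 1 FIRST/FOLLOW conflict (marked CONFLICT above).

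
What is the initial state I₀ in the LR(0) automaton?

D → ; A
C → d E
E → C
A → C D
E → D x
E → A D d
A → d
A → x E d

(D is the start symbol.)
First, augment the grammar with D' → D
I₀ = CLOSURE({ [D' → . D] }):
  [D' → . D] has the dot before D: add [D → . ; A]
No further items can be added.

I₀ = { [D → . ; A], [D' → . D] }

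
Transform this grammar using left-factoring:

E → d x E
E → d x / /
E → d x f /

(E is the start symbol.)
Left-factoring transforms A → αβ₁ | αβ₂ into A → αA' and A' → β₁ | β₂
(α is the longest common prefix among the alternatives). Repeat until
no nonterminal has two alternatives with a common prefix.

Round 1: E has alternatives sharing prefix 'd x'. Introduce E': E → d x E'
  Add: E' → E
  Add: E' → / /
  Add: E' → f /

No remaining common prefixes — done.

Resulting grammar:
E → d x E'
E' → E
E' → / /
E' → f /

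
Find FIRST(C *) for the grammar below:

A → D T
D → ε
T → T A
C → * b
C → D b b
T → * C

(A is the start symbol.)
{ '*', 'b' }

FIRST sets of the non-terminals involved (from the grammar, by fixed-point iteration):
  FIRST(C) = { '*', 'b' }

To compute FIRST(C *), process the symbols left to right:
Symbol C is a non-terminal. Add FIRST(C) \ {ε} = { '*', 'b' }
C is not nullable (ε ∉ FIRST(C)), so stop here.
FIRST(C *) = { '*', 'b' }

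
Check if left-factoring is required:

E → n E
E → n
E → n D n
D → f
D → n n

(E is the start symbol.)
Yes, E has productions with common prefix 'n'

Left-factoring is needed when two productions for the same non-terminal
share a common prefix on the right-hand side.

Productions for E:
  E → n E
  E → n
  E → n D n
Productions for D:
  D → f
  D → n n

Found common prefix 'n' in productions for E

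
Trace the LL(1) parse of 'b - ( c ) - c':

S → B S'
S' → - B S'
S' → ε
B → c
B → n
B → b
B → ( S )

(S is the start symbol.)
LL(1) parsing maintains a stack (initially the start symbol over $) and the input. At each step: if the stack top is a terminal, match it against the current input token; if it is a non-terminal N, replace it with the RHS of M[N, lookahead] (the unique production whose predict set contains the lookahead).

Stack is shown with the top on the left.

Stack        Input            Action
------------------------------------
S $          b - ( c ) - c $  output S → B S'
B S' $       b - ( c ) - c $  output B → b
b S' $       b - ( c ) - c $  match 'b'
S' $         - ( c ) - c $    output S' → - B S'
- B S' $     - ( c ) - c $    match '-'
B S' $       ( c ) - c $      output B → ( S )
( S ) S' $   ( c ) - c $      match '('
S ) S' $     c ) - c $        output S → B S'
B S' ) S' $  c ) - c $        output B → c
c S' ) S' $  c ) - c $        match 'c'
S' ) S' $    ) - c $          output S' → ε
) S' $       ) - c $          match ')'
S' $         - c $            output S' → - B S'
- B S' $     - c $            match '-'
B S' $       c $              output B → c
c S' $       c $              match 'c'
S' $         $                output S' → ε
$            $                accept

The string is accepted.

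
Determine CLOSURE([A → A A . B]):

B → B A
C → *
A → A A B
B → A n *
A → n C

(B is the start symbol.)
To compute CLOSURE, for each item [A → α.Bβ] where B is a non-terminal, add [B → .γ] for all productions B → γ; repeat for the newly added items until nothing changes.

Start with: [A → A A . B]
  [A → A A . B] has the dot before B: add [B → . B A], [B → . A n *]
  [B → . A n *] has the dot before A: add [A → . A A B], [A → . n C]
No further items can be added.

CLOSURE = { [A → . A A B], [A → . n C], [A → A A . B], [B → . A n *], [B → . B A] }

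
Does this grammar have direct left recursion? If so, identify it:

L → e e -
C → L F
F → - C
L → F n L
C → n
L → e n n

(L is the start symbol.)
No direct left recursion

L → e e -: starts with e
C → L F: starts with L
F → - C: starts with '-'
L → F n L: starts with F
C → n: starts with n
L → e n n: starts with e

No direct left recursion found.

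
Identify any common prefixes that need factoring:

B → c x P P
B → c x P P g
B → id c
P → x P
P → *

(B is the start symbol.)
Left-factoring is needed when two productions for the same non-terminal
share a common prefix on the right-hand side.

Productions for B:
  B → c x P P
  B → c x P P g
  B → id c
Productions for P:
  P → x P
  P → *

Found common prefix 'c x P P' in productions for B

Answer: Yes, B has productions with common prefix 'c x P P'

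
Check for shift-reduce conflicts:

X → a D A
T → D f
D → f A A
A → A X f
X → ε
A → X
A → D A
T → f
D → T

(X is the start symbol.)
A shift-reduce conflict occurs when an LR(0) state has both:
  - a complete (reduce) item [A → α .] (dot at the end), and
  - a shift item [B → β . c γ] (dot before a terminal).

Augment with X' → X and build the canonical LR(0) collection (I0 = CLOSURE({[X' → . X]}), then GOTO on every symbol after a dot until no new states appear). It has 16 states:
  I0: { [X → . a D A], [X → .], [X' → . X] }  — shift, reduce
  I1: { [X' → X .] }  — accept
  I2: { [D → . T], [D → . f A A], [T → . D f], [T → . f], [X → a . D A] }  — shift
  I3: { [A → . A X f], [A → . D A], [A → . X], [D → . T], [D → . f A A], [T → . D f], [T → . f], [T → D . f], [X → . a D A], [X → .], [X → a D . A] }  — shift, reduce
  I4: { [D → T .] }  — reduce
  I5: { [A → . A X f], [A → . D A], [A → . X], [D → . T], [D → . f A A], [D → f . A A], [T → . D f], [T → . f], [T → f .], [X → . a D A], [X → .] }  — shift, 2 reduces
  I6: { [A → . A X f], [A → . D A], [A → . X], [A → A . X f], [D → . T], [D → . f A A], [D → f A . A], [T → . D f], [T → . f], [X → . a D A], [X → .] }  — shift, reduce
  I7: { [A → . A X f], [A → . D A], [A → . X], [A → D . A], [D → . T], [D → . f A A], [T → . D f], [T → . f], [T → D . f], [X → . a D A], [X → .] }  — shift, reduce
  I8: { [A → X .] }  — reduce
  I9: { [A → A . X f], [A → D A .], [X → . a D A], [X → .] }  — shift, 2 reduces
  I10: { [A → . A X f], [A → . D A], [A → . X], [D → . T], [D → . f A A], [D → f . A A], [T → . D f], [T → . f], [T → D f .], [T → f .], [X → . a D A], [X → .] }  — shift, 3 reduces
  I11: { [A → A X . f] }  — shift
  I12: { [A → A X f .] }  — reduce
  I13: { [A → A . X f], [D → f A A .], [X → . a D A], [X → .] }  — shift, 2 reduces
  I14: { [A → A X . f], [A → X .] }  — shift, reduce
  I15: { [A → A . X f], [X → . a D A], [X → .], [X → a D A .] }  — shift, 2 reduces

I0 contains reduce item [X → .] and shift item [X → . a D A] — shift-reduce conflict.
I3 contains reduce item [X → .] and shift items [D → . f A A], [T → D . f], [T → . f], [X → . a D A] — shift-reduce conflict.
I5 contains reduce items [T → f .], [X → .] and shift items [D → . f A A], [T → . f], [X → . a D A] — shift-reduce conflict.
I6 contains reduce item [X → .] and shift items [D → . f A A], [T → . f], [X → . a D A] — shift-reduce conflict.
I7 contains reduce item [X → .] and shift items [D → . f A A], [T → D . f], [T → . f], [X → . a D A] — shift-reduce conflict.
I9 contains reduce items [A → D A .], [X → .] and shift item [X → . a D A] — shift-reduce conflict.
I10 contains reduce items [T → D f .], [T → f .], [X → .] and shift items [D → . f A A], [T → . f], [X → . a D A] — shift-reduce conflict.
I13 contains reduce items [D → f A A .], [X → .] and shift item [X → . a D A] — shift-reduce conflict.
I14 contains reduce item [A → X .] and shift item [A → A X . f] — shift-reduce conflict.
I15 contains reduce items [X → .], [X → a D A .] and shift item [X → . a D A] — shift-reduce conflict.

Answer: Yes — I0: [X → .] vs [X → . a D A]; I3: [X → .] vs [D → . f A A]; I5: [T → f .] vs [D → . f A A]; I6: [X → .] vs [D → . f A A]; I7: [X → .] vs [D → . f A A]; I9: [A → D A .] vs [X → . a D A]; I10: [T → D f .] vs [D → . f A A]; I13: [D → f A A .] vs [X → . a D A]; I14: [A → X .] vs [A → A X . f]; I15: [X → .] vs [X → . a D A]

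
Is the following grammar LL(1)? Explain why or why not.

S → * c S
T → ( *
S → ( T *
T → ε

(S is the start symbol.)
Relevant sets:
  FOLLOW(T) = { '*' }

For S:
  PREDICT(S → '*' c S) = { '*' }
  PREDICT(S → '(' T '*') = { '(' }
For T:
  PREDICT(T → '(' '*') = { '(' }
  PREDICT(T → ε) = { '*' }

All predict sets are disjoint. The grammar IS LL(1).

Answer: Yes, the grammar is LL(1).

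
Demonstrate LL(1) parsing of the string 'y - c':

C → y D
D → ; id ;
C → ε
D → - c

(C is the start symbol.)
Stack is shown with the top on the left.

Stack  Input    Action
----------------------
C $    y - c $  output C → y D
y D $  y - c $  match 'y'
D $    - c $    output D → - c
- c $  - c $    match '-'
c $    c $      match 'c'
$      $        accept

The string is accepted.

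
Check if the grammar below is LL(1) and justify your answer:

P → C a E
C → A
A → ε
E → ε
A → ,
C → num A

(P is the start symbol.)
Yes, the grammar is LL(1).

A grammar is LL(1) if for each non-terminal N with multiple productions, the predict sets of those productions are pairwise disjoint, where PREDICT(N → α) = (FIRST(α) \ {ε}) ∪ (FOLLOW(N) if α ⇒* ε).

Relevant sets:
  FIRST(A) = { ',', ε }
  FOLLOW(C) = { 'a' }
  FOLLOW(A) = { 'a' }

For C:
  PREDICT(C → A) = { ',', 'a' }
  PREDICT(C → num A) = { 'num' }
For A:
  PREDICT(A → ε) = { 'a' }
  PREDICT(A → ',') = { ',' }
P, E have a single production, so nothing to check there.

All predict sets are disjoint. The grammar IS LL(1).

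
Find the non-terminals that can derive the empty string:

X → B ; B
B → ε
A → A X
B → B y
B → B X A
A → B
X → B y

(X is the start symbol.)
A non-terminal is nullable if it can derive ε (the empty string): either it has an ε-production, or it has a production whose right-hand side consists entirely of nullable non-terminals.

ε-productions: B → ε
So B is immediately nullable.
A → B: every symbol on the right is nullable, so A is nullable too.
No further non-terminal can be added: every production for the remaining non-terminals contains a terminal or a non-nullable non-terminal.
Nullable = { 'A', 'B' }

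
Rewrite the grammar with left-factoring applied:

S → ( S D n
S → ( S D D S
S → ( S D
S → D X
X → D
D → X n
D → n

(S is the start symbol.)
S → ( S D S'
S' → n
S' → D S
S' → ε
S → D X
X → D
D → X n
D → n

Left-factoring transforms A → αβ₁ | αβ₂ into A → αA' and A' → β₁ | β₂
(α is the longest common prefix among the alternatives). Repeat until
no nonterminal has two alternatives with a common prefix.

Round 1: S has alternatives sharing prefix '( S D'. Introduce S': S → ( S D S'
  Add: S' → n
  Add: S' → D S
  Add: S' → ε

No remaining common prefixes — done.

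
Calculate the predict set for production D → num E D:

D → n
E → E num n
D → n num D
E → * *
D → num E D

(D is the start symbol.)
{ 'num' }

PREDICT(D → num E D) = (FIRST(RHS) \ {ε}) ∪ (FOLLOW(D) if ε ∈ FIRST(RHS), i.e. RHS ⇒* ε)
FIRST(num E D) = { 'num' }
ε ∉ FIRST(num E D), so FOLLOW(D) is not added.
PREDICT(D → num E D) = { 'num' }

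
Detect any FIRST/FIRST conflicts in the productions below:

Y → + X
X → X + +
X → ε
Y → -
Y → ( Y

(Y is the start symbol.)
No FIRST/FIRST conflicts.

A FIRST/FIRST conflict occurs when two productions N → α and N → β for the same non-terminal have FIRST(α) ∩ FIRST(β) ≠ ∅ (with ε ∈ FIRST of a nullable right-hand side, so two nullable alternatives also conflict).

FIRST sets of the non-terminals at (or reachable through a nullable prefix from) the front of some alternative:
  FIRST(X) = { '+', ε }

Productions for Y:
  Y → + X: FIRST = { '+' }
  Y → -: FIRST = { '-' }
  Y → ( Y: FIRST = { '(' }
Productions for X:
  X → X + +: FIRST = { '+' }
  X → ε: FIRST = { ε }

All alternatives of each non-terminal have pairwise disjoint FIRST sets.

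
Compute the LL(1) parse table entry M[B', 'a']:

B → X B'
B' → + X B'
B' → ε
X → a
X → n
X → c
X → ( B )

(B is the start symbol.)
To find M[B', 'a'], we find productions for B' where 'a' is in the predict set (PREDICT(N → α) = (FIRST(α) \ {ε}) ∪ (FOLLOW(N) if α ⇒* ε)).

Relevant sets:
  FOLLOW(B') = { $, ')' }

B' → + X B': PREDICT = { '+' }
B' → ε: PREDICT = { $, ')' }

M[B', 'a'] is empty (no production applies)

Answer: Empty (error entry)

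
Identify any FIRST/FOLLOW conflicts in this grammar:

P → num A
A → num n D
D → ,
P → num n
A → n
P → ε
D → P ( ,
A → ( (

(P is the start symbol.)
No FIRST/FOLLOW conflicts.

A FIRST/FOLLOW conflict occurs when a non-terminal N has a nullable alternative N → β (β ⇒* ε) and another alternative N → α with FIRST(α) ∩ FOLLOW(N) ≠ ∅: on such a lookahead the parser cannot decide between expanding α and letting N vanish via β.

Nullable non-terminals: P.

P: nullable alternative(s) P → ε; FOLLOW(P) = { $, '(' }
  P → num A: FIRST \ {ε} = { 'num' } — disjoint from FOLLOW(P)
  P → num n: FIRST \ {ε} = { 'num' } — disjoint from FOLLOW(P)
  P → ε: FIRST \ {ε} = { } — this is the only nullable alternative, skip

A, D have no nullable alternative, so no FIRST/FOLLOW check is needed there.

No FIRST/FOLLOW conflicts found.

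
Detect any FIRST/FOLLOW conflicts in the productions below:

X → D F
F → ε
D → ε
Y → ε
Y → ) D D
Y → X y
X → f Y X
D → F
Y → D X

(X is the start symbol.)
Yes. X → f Y X with FOLLOW(X) on { 'f' }; Y → X y with FOLLOW(Y) on { 'f', 'y' }; Y → D X with FOLLOW(Y) on { 'f' }

A FIRST/FOLLOW conflict occurs when a non-terminal N has a nullable alternative N → β (β ⇒* ε) and another alternative N → α with FIRST(α) ∩ FOLLOW(N) ≠ ∅: on such a lookahead the parser cannot decide between expanding α and letting N vanish via β.

Nullable non-terminals: D, F, X, Y.
FIRST sets used below: FIRST(F) = { ε }, FIRST(D) = { ε }, FIRST(X) = { 'f', ε }

D: nullable alternative(s) D → ε, D → F; FOLLOW(D) = { $, 'f', 'y' }
  D → ε: FIRST \ {ε} = { } — disjoint from FOLLOW(D)
  D → F: FIRST \ {ε} = { } — disjoint from FOLLOW(D)
F has a nullable alternative but only one production, so nothing to check.

X: nullable alternative(s) X → D F; FOLLOW(X) = { $, 'f', 'y' }
  X → D F: FIRST \ {ε} = { } — this is the only nullable alternative, skip
  X → f Y X: FIRST \ {ε} = { 'f' } — overlaps FOLLOW(X) on { 'f' }: CONFLICT

Y: nullable alternative(s) Y → ε, Y → D X; FOLLOW(Y) = { $, 'f', 'y' }
  Y → ε: FIRST \ {ε} = { } — disjoint from FOLLOW(Y)
  Y → ) D D: FIRST \ {ε} = { ')' } — disjoint from FOLLOW(Y)
  Y → X y: FIRST \ {ε} = { 'f', 'y' } — overlaps FOLLOW(Y) on { 'f', 'y' }: CONFLICT
  Y → D X: FIRST \ {ε} = { 'f' } — overlaps FOLLOW(Y) on { 'f' }: CONFLICT

So the grammar has 3 FIRST/FOLLOW conflicts (marked CONFLICT above).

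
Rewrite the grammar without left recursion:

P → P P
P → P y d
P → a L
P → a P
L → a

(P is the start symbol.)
P is directly left-recursive. The standard transformation for
  A → A α₁ | ... | A α_m | β₁ | ... | β_n
is
  A  → β₁ A' | ... | β_n A'
  A' → α₁ A' | ... | α_m A' | ε

P → a L becomes P → a L P'
P → a P becomes P → a P P'
P → P P becomes P' → P P'
P → P y d becomes P' → y d P'
Add P' → ε

Productions for other non-terminals are unchanged:
  L → a

Resulting grammar:
P → a L P'
P → a P P'
P' → P P'
P' → y d P'
P' → ε
L → a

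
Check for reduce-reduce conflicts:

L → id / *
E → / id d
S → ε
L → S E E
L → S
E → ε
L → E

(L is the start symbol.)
A reduce-reduce conflict occurs when an LR(0) state has two complete items [A → α .] and [B → β .] — both call for a reduction, and with no lookahead the parser cannot choose between them.

Augment with L' → L and build the canonical LR(0) collection (I0 = CLOSURE({[L' → . L]}), then GOTO on every symbol after a dot until no new states appear). It has 12 states:
  I0: { [E → . / id d], [E → .], [L → . E], [L → . S E E], [L → . S], [L → . id / *], [L' → . L], [S → .] }  — shift, 2 reduces
  I1: { [E → / . id d] }  — shift
  I2: { [L → E .] }  — reduce
  I3: { [L' → L .] }  — accept
  I4: { [E → . / id d], [E → .], [L → S . E E], [L → S .] }  — shift, 2 reduces
  I5: { [L → id . / *] }  — shift
  I6: { [L → id / . *] }  — shift
  I7: { [L → id / * .] }  — reduce
  I8: { [E → . / id d], [E → .], [L → S E . E] }  — shift, reduce
  I9: { [L → S E E .] }  — reduce
  I10: { [E → / id . d] }  — shift
  I11: { [E → / id d .] }  — reduce

I0 contains complete items [E → .], [S → .] — reduce-reduce conflict.
I4 contains complete items [E → .], [L → S .] — reduce-reduce conflict.

Answer: Yes — I0: [E → .] vs [S → .]; I4: [E → .] vs [L → S .]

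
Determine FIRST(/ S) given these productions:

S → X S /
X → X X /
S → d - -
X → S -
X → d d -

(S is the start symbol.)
{ '/' }

To compute FIRST(/ S), process the symbols left to right:
Symbol / is a terminal. Add '/' and stop.
FIRST(/ S) = { '/' }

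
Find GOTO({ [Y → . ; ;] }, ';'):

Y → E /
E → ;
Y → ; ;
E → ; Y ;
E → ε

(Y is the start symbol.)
GOTO(I, ';') = CLOSURE({ [A → αX.β] : [A → α.Xβ] ∈ I, X = ';' })

Items with dot before ';', with the dot advanced:
  [Y → . ; ;] → [Y → ; . ;]
Closure adds nothing (no advanced item has the dot before a non-terminal).

GOTO = { [Y → ; . ;] }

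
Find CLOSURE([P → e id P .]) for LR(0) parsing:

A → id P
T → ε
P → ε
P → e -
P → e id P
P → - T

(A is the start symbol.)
Start with: [P → e id P .]
The dot is at the end, so nothing is added.

CLOSURE = { [P → e id P .] }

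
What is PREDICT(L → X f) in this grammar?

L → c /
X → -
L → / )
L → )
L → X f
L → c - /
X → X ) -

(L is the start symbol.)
PREDICT(L → X f) = (FIRST(RHS) \ {ε}) ∪ (FOLLOW(L) if ε ∈ FIRST(RHS), i.e. RHS ⇒* ε)
FIRST(X) = { '-' }
FIRST(X f) = { '-' }
ε ∉ FIRST(X f), so FOLLOW(L) is not added.
PREDICT(L → X f) = { '-' }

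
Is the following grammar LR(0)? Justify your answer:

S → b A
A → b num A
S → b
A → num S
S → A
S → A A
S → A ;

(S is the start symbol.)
Augment with S' → S and build the canonical LR(0) collection (I0 = CLOSURE({[S' → . S]}), then GOTO on every symbol after a dot until no new states appear). It has 14 states:
  I0: { [A → . b num A], [A → . num S], [S → . A ;], [S → . A A], [S → . A], [S → . b A], [S → . b], [S' → . S] }  — shift
  I1: { [A → . b num A], [A → . num S], [S → A . ;], [S → A . A], [S → A .] }  — shift, reduce
  I2: { [S' → S .] }  — accept
  I3: { [A → . b num A], [A → . num S], [A → b . num A], [S → b . A], [S → b .] }  — shift, reduce
  I4: { [A → . b num A], [A → . num S], [A → num . S], [S → . A ;], [S → . A A], [S → . A], [S → . b A], [S → . b] }  — shift
  I5: { [A → num S .] }  — reduce
  I6: { [S → b A .] }  — reduce
  I7: { [A → b . num A] }  — shift
  I8: { [A → . b num A], [A → . num S], [A → b num . A], [A → num . S], [S → . A ;], [S → . A A], [S → . A], [S → . b A], [S → . b] }  — shift
  I9: { [A → . b num A], [A → . num S], [A → b num A .], [S → A . ;], [S → A . A], [S → A .] }  — shift, 2 reduces
  I10: { [S → A ; .] }  — reduce
  I11: { [S → A A .] }  — reduce
  I12: { [A → . b num A], [A → . num S], [A → b num . A] }  — shift
  I13: { [A → b num A .] }  — reduce

Conflict in state I1:
  Shift-reduce conflict between [S → A .] and [A → . b num A]
So the grammar is NOT LR(0).

Answer: No. Shift-reduce conflict between [S → A .] and [A → . b num A]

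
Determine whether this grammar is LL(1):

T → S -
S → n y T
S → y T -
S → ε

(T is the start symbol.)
Yes, the grammar is LL(1).

Relevant sets:
  FOLLOW(S) = { '-' }

For S:
  PREDICT(S → n y T) = { 'n' }
  PREDICT(S → y T '-') = { 'y' }
  PREDICT(S → ε) = { '-' }
T has a single production, so nothing to check there.

All predict sets are disjoint. The grammar IS LL(1).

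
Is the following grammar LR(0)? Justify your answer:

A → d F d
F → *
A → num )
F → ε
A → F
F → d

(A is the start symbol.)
No. Shift-reduce conflict between [F → .] and [A → . d F d]

Augment with A' → A and build the canonical LR(0) collection (I0 = CLOSURE({[A' → . A]}), then GOTO on every symbol after a dot until no new states appear). It has 10 states:
  I0: { [A → . F], [A → . d F d], [A → . num )], [A' → . A], [F → . *], [F → . d], [F → .] }  — shift, reduce
  I1: { [F → * .] }  — reduce
  I2: { [A' → A .] }  — accept
  I3: { [A → F .] }  — reduce
  I4: { [A → d . F d], [F → . *], [F → . d], [F → .], [F → d .] }  — shift, 2 reduces
  I5: { [A → num . )] }  — shift
  I6: { [A → num ) .] }  — reduce
  I7: { [A → d F . d] }  — shift
  I8: { [F → d .] }  — reduce
  I9: { [A → d F d .] }  — reduce

Conflict in state I0:
  Shift-reduce conflict between [F → .] and [A → . d F d]
So the grammar is NOT LR(0).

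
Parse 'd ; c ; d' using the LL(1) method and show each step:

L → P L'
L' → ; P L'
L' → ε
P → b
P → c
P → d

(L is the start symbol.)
Stack is shown with the top on the left.

Stack     Input        Action
-----------------------------
L $       d ; c ; d $  output L → P L'
P L' $    d ; c ; d $  output P → d
d L' $    d ; c ; d $  match 'd'
L' $      ; c ; d $    output L' → ; P L'
; P L' $  ; c ; d $    match ';'
P L' $    c ; d $      output P → c
c L' $    c ; d $      match 'c'
L' $      ; d $        output L' → ; P L'
; P L' $  ; d $        match ';'
P L' $    d $          output P → d
d L' $    d $          match 'd'
L' $      $            output L' → ε
$         $            accept

The string is accepted.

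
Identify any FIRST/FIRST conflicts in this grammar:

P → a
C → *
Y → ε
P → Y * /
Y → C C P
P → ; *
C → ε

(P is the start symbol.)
Yes. P → a / P → Y '*' '/' on { 'a' }; P → Y '*' '/' / P → ';' '*' on { ';' }

A FIRST/FIRST conflict occurs when two productions N → α and N → β for the same non-terminal have FIRST(α) ∩ FIRST(β) ≠ ∅ (with ε ∈ FIRST of a nullable right-hand side, so two nullable alternatives also conflict).

FIRST sets of the non-terminals at (or reachable through a nullable prefix from) the front of some alternative:
  FIRST(Y) = { '*', ';', 'a', ε }
  FIRST(C) = { '*', ε }
  FIRST(P) = { '*', ';', 'a' }

Productions for P:
  P → a: FIRST = { 'a' }
  P → Y * /: FIRST = { '*', ';', 'a' }
  P → ; *: FIRST = { ';' }
Productions for C:
  C → *: FIRST = { '*' }
  C → ε: FIRST = { ε }
Productions for Y:
  Y → ε: FIRST = { ε }
  Y → C C P: FIRST = { '*', ';', 'a' }

Conflict for P: P → a and P → Y * /
  Overlap: { 'a' }
Conflict for P: P → Y * / and P → ; *
  Overlap: { ';' }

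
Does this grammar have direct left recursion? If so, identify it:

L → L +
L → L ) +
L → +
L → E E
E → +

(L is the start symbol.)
Direct left recursion occurs when N → N α for some non-terminal N (the right-hand side begins with the left-hand side itself).

L → L +: LEFT RECURSIVE (starts with L)
L → L ) +: LEFT RECURSIVE (starts with L)
L → +: starts with '+'
L → E E: starts with E
E → +: starts with '+'

The grammar has direct left recursion on: L.

Answer: Yes, L is left-recursive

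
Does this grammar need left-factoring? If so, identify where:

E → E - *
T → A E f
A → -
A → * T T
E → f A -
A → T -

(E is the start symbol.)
No, left-factoring is not needed

Left-factoring is needed when two productions for the same non-terminal
share a common prefix on the right-hand side.

Productions for E:
  E → E - *
  E → f A -
Productions for A:
  A → -
  A → * T T
  A → T -

No common prefixes found.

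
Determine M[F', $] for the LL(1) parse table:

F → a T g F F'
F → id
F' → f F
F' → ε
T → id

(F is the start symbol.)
F' → ε

To find M[F', $], we find productions for F' where $ is in the predict set (PREDICT(N → α) = (FIRST(α) \ {ε}) ∪ (FOLLOW(N) if α ⇒* ε)).

Relevant sets:
  FOLLOW(F') = { $, 'f' }

F' → f F: PREDICT = { 'f' }
F' → ε: PREDICT = { $, 'f' }
  $ is in predict set, so this production goes in M[F', $]

M[F', $] = F' → ε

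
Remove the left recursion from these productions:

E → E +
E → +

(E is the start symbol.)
E → + E'
E' → + E'
E' → ε

E is directly left-recursive. The standard transformation for
  A → A α₁ | ... | A α_m | β₁ | ... | β_n
is
  A  → β₁ A' | ... | β_n A'
  A' → α₁ A' | ... | α_m A' | ε

E → + becomes E → + E'
E → E + becomes E' → + E'
Add E' → ε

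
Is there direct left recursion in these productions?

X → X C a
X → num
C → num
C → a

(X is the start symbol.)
Direct left recursion occurs when N → N α for some non-terminal N (the right-hand side begins with the left-hand side itself).

X → X C a: LEFT RECURSIVE (starts with X)
X → num: starts with num
C → num: starts with num
C → a: starts with a

The grammar has direct left recursion on: X.

Answer: Yes, X is left-recursive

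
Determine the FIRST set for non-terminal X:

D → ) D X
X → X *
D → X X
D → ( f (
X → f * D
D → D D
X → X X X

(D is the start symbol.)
From X → X *:
  - X is the symbol being defined: contributes nothing new
    X is not nullable, so stop
From X → f * D:
  - f is a terminal: add 'f' and stop
From X → X X X:
  - X is the symbol being defined: contributes nothing new
    X is not nullable, so stop

Collecting: FIRST(X) = { 'f' }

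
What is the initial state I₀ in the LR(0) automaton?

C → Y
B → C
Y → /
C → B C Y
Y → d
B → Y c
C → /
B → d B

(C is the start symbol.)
{ [B → . C], [B → . Y c], [B → . d B], [C → . /], [C → . B C Y], [C → . Y], [C' → . C], [Y → . /], [Y → . d] }

First, augment the grammar with C' → C
I₀ = CLOSURE({ [C' → . C] }):
  [C' → . C] has the dot before C: add [C → . Y], [C → . B C Y], [C → . /]
  [C → . Y] has the dot before Y: add [Y → . /], [Y → . d]
  [C → . B C Y] has the dot before B: add [B → . C], [B → . Y c], [B → . d B]
No further items can be added.

I₀ = { [B → . C], [B → . Y c], [B → . d B], [C → . /], [C → . B C Y], [C → . Y], [C' → . C], [Y → . /], [Y → . d] }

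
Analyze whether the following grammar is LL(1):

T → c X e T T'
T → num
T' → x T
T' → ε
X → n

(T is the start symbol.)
No. Predict set conflict for T': { 'x' }

Relevant sets:
  FOLLOW(T') = { $, 'x' }

For T:
  PREDICT(T → c X e T T') = { 'c' }
  PREDICT(T → num) = { 'num' }
For T':
  PREDICT(T' → x T) = { 'x' }
  PREDICT(T' → ε) = { $, 'x' }
X has a single production, so nothing to check there.

Conflict found: Predict set conflict for T': { 'x' }
The grammar is NOT LL(1).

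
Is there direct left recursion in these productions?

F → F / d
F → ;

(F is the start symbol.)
Direct left recursion occurs when N → N α for some non-terminal N (the right-hand side begins with the left-hand side itself).

F → F / d: LEFT RECURSIVE (starts with F)
F → ;: starts with ';'

The grammar has direct left recursion on: F.

Answer: Yes, F is left-recursive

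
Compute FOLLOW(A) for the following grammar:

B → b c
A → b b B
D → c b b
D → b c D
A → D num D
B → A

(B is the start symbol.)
{ $ }

In B → A: A is at the end, add FOLLOW(B)

The FOLLOW sets referred to above (computed the same way, to a fixed point):
  FOLLOW(B) = { $ }

Taking the union: FOLLOW(A) = { $ }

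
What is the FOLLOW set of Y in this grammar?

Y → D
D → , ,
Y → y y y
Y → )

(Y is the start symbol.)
Y is the start symbol, so $ ∈ FOLLOW(Y).
Y does not occur on any right-hand side.

Taking the union: FOLLOW(Y) = { $ }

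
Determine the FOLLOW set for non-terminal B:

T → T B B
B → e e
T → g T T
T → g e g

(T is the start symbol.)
{ $, 'e', 'g' }

To compute FOLLOW(B), find every occurrence of B on a right-hand side N → α B β: add FIRST(β) \ {ε}, and if β is empty or nullable also add FOLLOW(N). Iterate to a fixed point.

In T → T B B: B is followed by B, add FIRST(B) \ {ε} = { 'e' }
In T → T B B: B is at the end, add FOLLOW(T)

The FOLLOW sets referred to above (computed the same way, to a fixed point):
  FOLLOW(T) = { $, 'e', 'g' }

Taking the union: FOLLOW(B) = { $, 'e', 'g' }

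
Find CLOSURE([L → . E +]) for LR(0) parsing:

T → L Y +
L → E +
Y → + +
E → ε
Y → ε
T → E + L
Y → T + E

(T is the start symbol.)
To compute CLOSURE, for each item [A → α.Bβ] where B is a non-terminal, add [B → .γ] for all productions B → γ; repeat for the newly added items until nothing changes.

Start with: [L → . E +]
  [L → . E +] has the dot before E: add [E → .]
No further items can be added.

CLOSURE = { [E → .], [L → . E +] }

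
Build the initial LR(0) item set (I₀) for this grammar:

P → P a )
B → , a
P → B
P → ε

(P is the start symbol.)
First, augment the grammar with P' → P
I₀ = CLOSURE({ [P' → . P] }):
  [P' → . P] has the dot before P: add [P → . P a )], [P → . B], [P → .]
  [P → . B] has the dot before B: add [B → . , a]
No further items can be added.

I₀ = { [B → . , a], [P → . B], [P → . P a )], [P → .], [P' → . P] }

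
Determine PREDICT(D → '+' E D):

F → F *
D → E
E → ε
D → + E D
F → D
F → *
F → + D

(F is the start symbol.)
{ '+' }

PREDICT(D → '+' E D) = (FIRST(RHS) \ {ε}) ∪ (FOLLOW(D) if ε ∈ FIRST(RHS), i.e. RHS ⇒* ε)
FIRST('+' E D) = { '+' }
ε ∉ FIRST('+' E D), so FOLLOW(D) is not added.
PREDICT(D → '+' E D) = { '+' }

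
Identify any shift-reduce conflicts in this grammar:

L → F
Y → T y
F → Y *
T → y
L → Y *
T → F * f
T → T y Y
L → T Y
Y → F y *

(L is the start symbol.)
Yes — I1: [L → F .] vs [T → F . * f]; I9: [L → T Y .] vs [F → Y . *]; I10: [T → y .] vs [T → . y]; I11: [T → T y Y .] vs [F → Y . *]; I13: [Y → T y .] vs [T → . y]

A shift-reduce conflict occurs when an LR(0) state has both:
  - a complete (reduce) item [A → α .] (dot at the end), and
  - a shift item [B → β . c γ] (dot before a terminal).

Augment with L' → L and build the canonical LR(0) collection (I0 = CLOSURE({[L' → . L]}), then GOTO on every symbol after a dot until no new states appear). It has 18 states:
  I0: { [F → . Y *], [L → . F], [L → . T Y], [L → . Y *], [L' → . L], [T → . F * f], [T → . T y Y], [T → . y], [Y → . F y *], [Y → . T y] }  — shift
  I1: { [L → F .], [T → F . * f], [Y → F . y *] }  — shift, reduce
  I2: { [L' → L .] }  — accept
  I3: { [F → . Y *], [L → T . Y], [T → . F * f], [T → . T y Y], [T → . y], [T → T . y Y], [Y → . F y *], [Y → . T y], [Y → T . y] }  — shift
  I4: { [F → Y . *], [L → Y . *] }  — shift
  I5: { [T → y .] }  — reduce
  I6: { [F → Y * .], [L → Y * .] }  — 2 reduces
  I7: { [T → F . * f], [Y → F . y *] }  — shift
  I8: { [T → T . y Y], [Y → T . y] }  — shift
  I9: { [F → Y . *], [L → T Y .] }  — shift, reduce
  I10: { [F → . Y *], [T → . F * f], [T → . T y Y], [T → . y], [T → T y . Y], [T → y .], [Y → . F y *], [Y → . T y], [Y → T y .] }  — shift, 2 reduces
  I11: { [F → Y . *], [T → T y Y .] }  — shift, reduce
  I12: { [F → Y * .] }  — reduce
  I13: { [F → . Y *], [T → . F * f], [T → . T y Y], [T → . y], [T → T y . Y], [Y → . F y *], [Y → . T y], [Y → T y .] }  — shift, reduce
  I14: { [T → F * . f] }  — shift
  I15: { [Y → F y . *] }  — shift
  I16: { [Y → F y * .] }  — reduce
  I17: { [T → F * f .] }  — reduce

I1 contains reduce item [L → F .] and shift items [T → F . * f], [Y → F . y *] — shift-reduce conflict.
I9 contains reduce item [L → T Y .] and shift item [F → Y . *] — shift-reduce conflict.
I10 contains reduce items [T → y .], [Y → T y .] and shift item [T → . y] — shift-reduce conflict.
I11 contains reduce item [T → T y Y .] and shift item [F → Y . *] — shift-reduce conflict.
I13 contains reduce item [Y → T y .] and shift item [T → . y] — shift-reduce conflict.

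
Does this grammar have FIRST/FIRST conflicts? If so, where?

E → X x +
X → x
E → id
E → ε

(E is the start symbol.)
No FIRST/FIRST conflicts.

A FIRST/FIRST conflict occurs when two productions N → α and N → β for the same non-terminal have FIRST(α) ∩ FIRST(β) ≠ ∅ (with ε ∈ FIRST of a nullable right-hand side, so two nullable alternatives also conflict).

FIRST sets of the non-terminals at (or reachable through a nullable prefix from) the front of some alternative:
  FIRST(X) = { 'x' }

Productions for E:
  E → X x +: FIRST = { 'x' }
  E → id: FIRST = { 'id' }
  E → ε: FIRST = { ε }
X has only one production, so no FIRST/FIRST conflict is possible there.

All alternatives of each non-terminal have pairwise disjoint FIRST sets.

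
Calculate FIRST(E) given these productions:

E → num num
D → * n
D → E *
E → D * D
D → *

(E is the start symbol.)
FIRST sets of the other non-terminals involved (by the same procedure, iterated to a fixed point):
  FIRST(D) = { '*', 'num' }

From E → num num:
  - num is a terminal: add 'num' and stop
From E → D * D:
  - D is a non-terminal: add FIRST(D) \ {ε} = { '*', 'num' }
    D is not nullable, so stop

Collecting: FIRST(E) = { '*', 'num' }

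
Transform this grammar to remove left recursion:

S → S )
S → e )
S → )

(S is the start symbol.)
S → e ) S'
S → ) S'
S' → ) S'
S' → ε

S is directly left-recursive. The standard transformation for
  A → A α₁ | ... | A α_m | β₁ | ... | β_n
is
  A  → β₁ A' | ... | β_n A'
  A' → α₁ A' | ... | α_m A' | ε

S → e ) becomes S → e ) S'
S → ) becomes S → ) S'
S → S ) becomes S' → ) S'
Add S' → ε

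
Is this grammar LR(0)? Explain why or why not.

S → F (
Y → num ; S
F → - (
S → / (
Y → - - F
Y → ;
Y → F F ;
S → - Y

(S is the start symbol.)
Augment with S' → S and build the canonical LR(0) collection (I0 = CLOSURE({[S' → . S]}), then GOTO on every symbol after a dot until no new states appear). It has 20 states:
  I0: { [F → . - (], [S → . - Y], [S → . / (], [S → . F (], [S' → . S] }  — shift
  I1: { [F → - . (], [F → . - (], [S → - . Y], [Y → . - - F], [Y → . ;], [Y → . F F ;], [Y → . num ; S] }  — shift
  I2: { [S → / . (] }  — shift
  I3: { [S → F . (] }  — shift
  I4: { [S' → S .] }  — accept
  I5: { [S → F ( .] }  — reduce
  I6: { [S → / ( .] }  — reduce
  I7: { [F → - ( .] }  — reduce
  I8: { [F → - . (], [Y → - . - F] }  — shift
  I9: { [Y → ; .] }  — reduce
  I10: { [F → . - (], [Y → F . F ;] }  — shift
  I11: { [S → - Y .] }  — reduce
  I12: { [Y → num . ; S] }  — shift
  I13: { [F → . - (], [S → . - Y], [S → . / (], [S → . F (], [Y → num ; . S] }  — shift
  I14: { [Y → num ; S .] }  — reduce
  I15: { [F → - . (] }  — shift
  I16: { [Y → F F . ;] }  — shift
  I17: { [Y → F F ; .] }  — reduce
  I18: { [F → . - (], [Y → - - . F] }  — shift
  I19: { [Y → - - F .] }  — reduce

Every state is either a pure shift/goto state or contains exactly one complete item and nothing to shift — no conflicts. The grammar is LR(0).

Answer: Yes, the grammar is LR(0)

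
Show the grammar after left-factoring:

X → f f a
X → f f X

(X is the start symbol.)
X → f f X'
X' → a
X' → X

Left-factoring transforms A → αβ₁ | αβ₂ into A → αA' and A' → β₁ | β₂
(α is the longest common prefix among the alternatives). Repeat until
no nonterminal has two alternatives with a common prefix.

Round 1: X has alternatives sharing prefix 'f f'. Introduce X': X → f f X'
  Add: X' → a
  Add: X' → X

No remaining common prefixes — done.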